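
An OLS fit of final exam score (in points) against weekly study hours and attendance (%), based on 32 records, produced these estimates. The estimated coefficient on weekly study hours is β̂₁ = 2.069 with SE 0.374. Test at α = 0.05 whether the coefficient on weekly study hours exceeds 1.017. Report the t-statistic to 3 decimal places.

t = 2.813

H₀: β₁ = 1.017 vs H₁: β₁ > 1.017.
t = (β̂₁ − β₁⁰)/SE = (2.069 − 1.017) / 0.374 = 2.813.
df = n − k − 1 = 32 − 2 − 1 = 29.
One-sided p ≈ 0.0044, which is < 0.05, so reject H₀.
There is evidence that the true slope on weekly study hours exceeds 1.017 points per unit, holding the other predictors fixed.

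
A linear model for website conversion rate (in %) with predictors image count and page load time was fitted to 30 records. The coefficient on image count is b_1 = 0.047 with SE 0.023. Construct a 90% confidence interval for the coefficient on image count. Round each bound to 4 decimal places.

df = n − k − 1 = 30 − 2 − 1 = 27.
t* = t_{0.05, 27} = 1.703288.
Margin = t* × SE = 1.703288 × 0.023 = 0.039176.
CI: 0.047 ± 0.039176 → (0.0078, 0.0862).
With 90% confidence, each one-unit increase in image count is associated with a change of between 0.0078 and 0.0862 % in website conversion rate, holding the other predictors fixed.

(0.0078, 0.0862)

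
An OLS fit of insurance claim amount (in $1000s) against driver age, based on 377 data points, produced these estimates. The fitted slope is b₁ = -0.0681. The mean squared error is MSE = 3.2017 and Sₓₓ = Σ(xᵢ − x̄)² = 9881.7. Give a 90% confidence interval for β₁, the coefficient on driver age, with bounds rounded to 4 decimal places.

SE(b₁) = √(MSE/Sₓₓ) = √(3.2017/9881.7) = 0.0180001.
df = n − 2 = 375.
t* = t_{0.05, 375} = 1.648927.
Margin = t* × SE = 1.648927 × 0.0180001 = 0.029681.
CI: -0.0681 ± 0.029681 → (-0.0978, -0.0384).
With 90% confidence, each one-unit increase in driver age is associated with a change of between -0.0978 and -0.0384 $1000s in insurance claim amount.

(-0.0978, -0.0384)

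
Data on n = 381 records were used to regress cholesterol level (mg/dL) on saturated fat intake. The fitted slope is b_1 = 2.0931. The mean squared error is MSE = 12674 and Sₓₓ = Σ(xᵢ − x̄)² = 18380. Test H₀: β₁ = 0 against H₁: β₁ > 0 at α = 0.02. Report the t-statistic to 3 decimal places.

t = 2.521

SE(b_1) = √(MSE/Sₓₓ) = √(12674/18380) = 0.830394.
t = 2.0931 / 0.830394 = 2.521.
df = n − 2 = 379.
One-sided p ≈ 0.0061, which is < 0.02, so reject H₀.
There is evidence that the true slope on saturated fat intake is positive.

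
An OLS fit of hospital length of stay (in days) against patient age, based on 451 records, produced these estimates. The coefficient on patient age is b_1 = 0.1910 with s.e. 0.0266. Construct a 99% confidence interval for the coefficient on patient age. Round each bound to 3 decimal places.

df = n − 2 = 451 − 2 = 449.
t* = t_{0.005, 449} = 2.586823.
Margin = t* × SE = 2.586823 × 0.0266 = 0.06881.
CI: 0.1910 ± 0.06881 → (0.122, 0.260).
With 99% confidence, each one-unit increase in patient age is associated with a change of between 0.122 and 0.260 days in hospital length of stay.

(0.122, 0.260)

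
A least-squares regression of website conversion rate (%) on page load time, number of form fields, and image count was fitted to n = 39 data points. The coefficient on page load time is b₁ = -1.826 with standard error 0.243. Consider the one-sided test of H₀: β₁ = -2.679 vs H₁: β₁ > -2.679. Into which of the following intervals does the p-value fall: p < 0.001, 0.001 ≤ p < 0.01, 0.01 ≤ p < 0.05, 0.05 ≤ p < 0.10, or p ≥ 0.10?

t = (-1.826 − (-2.679)) / 0.243 = 3.510.
df = n − k − 1 = 39 − 3 − 1 = 35.
One-sided p = P(T_{35} > t) ≈ 0.0006.
So p < 0.001.

p < 0.001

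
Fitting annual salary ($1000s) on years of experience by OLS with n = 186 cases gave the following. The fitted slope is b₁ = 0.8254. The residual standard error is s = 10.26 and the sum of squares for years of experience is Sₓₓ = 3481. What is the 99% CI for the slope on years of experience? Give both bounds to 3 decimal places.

SE(b₁) = s/√Sₓₓ = 10.26/√3481 = 0.173898.
df = n − 2 = 184.
t* = t_{0.005, 184} = 2.602813.
Margin = t* × SE = 2.602813 × 0.173898 = 0.45262.
CI: 0.8254 ± 0.45262 → (0.373, 1.278).
With 99% confidence, each one-unit increase in years of experience is associated with a change of between 0.373 and 1.278 $1000s in annual salary.

(0.373, 1.278)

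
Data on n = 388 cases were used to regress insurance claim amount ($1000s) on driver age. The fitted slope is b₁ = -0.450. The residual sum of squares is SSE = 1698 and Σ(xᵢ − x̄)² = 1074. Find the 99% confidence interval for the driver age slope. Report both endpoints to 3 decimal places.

MSE = SSE/(n − 2) = 1698/386 = 4.39896.
SE(b₁) = √(MSE/Sₓₓ) = √(4.39896/1074) = 0.063999.
df = n − 2 = 386.
t* = t_{0.005, 386} = 2.588626.
Margin = t* × SE = 2.588626 × 0.063999 = 0.16567.
CI: -0.450 ± 0.16567 → (-0.616, -0.284).
With 99% confidence, each one-unit increase in driver age is associated with a change of between -0.616 and -0.284 $1000s in insurance claim amount.

(-0.616, -0.284)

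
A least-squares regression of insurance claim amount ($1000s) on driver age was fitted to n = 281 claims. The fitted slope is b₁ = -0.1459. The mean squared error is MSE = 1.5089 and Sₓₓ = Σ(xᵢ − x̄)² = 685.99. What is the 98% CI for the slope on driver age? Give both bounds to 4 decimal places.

(-0.2556, -0.0362)

SE(b₁) = √(MSE/Sₓₓ) = √(1.5089/685.99) = 0.0468998.
df = n − 2 = 279.
t* = t_{0.01, 279} = 2.339788.
Margin = t* × SE = 2.339788 × 0.0468998 = 0.109736.
CI: -0.1459 ± 0.109736 → (-0.2556, -0.0362).
With 98% confidence, each one-unit increase in driver age is associated with a change of between -0.2556 and -0.0362 $1000s in insurance claim amount.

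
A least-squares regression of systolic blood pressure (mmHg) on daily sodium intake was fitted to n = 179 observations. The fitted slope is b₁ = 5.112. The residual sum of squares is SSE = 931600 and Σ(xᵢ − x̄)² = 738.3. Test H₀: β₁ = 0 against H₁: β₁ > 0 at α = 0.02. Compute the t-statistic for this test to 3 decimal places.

MSE = SSE/(n − 2) = 931600/177 = 5263.28.
SE(b₁) = √(MSE/Sₓₓ) = √(5263.28/738.3) = 2.67.
t = 5.112 / 2.67 = 1.915.
df = n − 2 = 177.
One-sided p ≈ 0.0286, which is ≥ 0.02, so fail to reject H₀.
The data do not give significant evidence that the true slope on daily sodium intake is positive.

t = 1.915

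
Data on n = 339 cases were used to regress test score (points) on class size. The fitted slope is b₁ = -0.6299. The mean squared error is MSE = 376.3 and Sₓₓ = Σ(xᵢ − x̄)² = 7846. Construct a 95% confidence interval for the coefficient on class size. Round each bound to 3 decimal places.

(-1.061, -0.199)

SE(b₁) = √(MSE/Sₓₓ) = √(376.3/7846) = 0.218999.
df = n − 2 = 337.
t* = t_{0.025, 337} = 1.967028.
Margin = t* × SE = 1.967028 × 0.218999 = 0.43078.
CI: -0.6299 ± 0.43078 → (-1.061, -0.199).
With 95% confidence, each one-unit increase in class size is associated with a change of between -1.061 and -0.199 points in test score.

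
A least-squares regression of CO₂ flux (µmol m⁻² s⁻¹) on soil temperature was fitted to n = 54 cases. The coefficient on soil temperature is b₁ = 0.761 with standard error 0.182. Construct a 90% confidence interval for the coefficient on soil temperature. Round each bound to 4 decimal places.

df = n − 2 = 54 − 2 = 52.
t* = t_{0.05, 52} = 1.674689.
Margin = t* × SE = 1.674689 × 0.182 = 0.304793.
CI: 0.761 ± 0.304793 → (0.4562, 1.0658).
With 90% confidence, each one-unit increase in soil temperature is associated with a change of between 0.4562 and 1.0658 µmol m⁻² s⁻¹ in CO₂ flux.

(0.4562, 1.0658)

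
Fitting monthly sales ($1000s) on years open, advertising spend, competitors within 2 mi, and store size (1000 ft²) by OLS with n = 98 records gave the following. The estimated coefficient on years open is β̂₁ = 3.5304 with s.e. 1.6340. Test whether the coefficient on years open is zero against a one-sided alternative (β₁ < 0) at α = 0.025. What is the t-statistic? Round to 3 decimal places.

H₀: β₁ = 0 vs H₁: β₁ < 0.
t = (β̂₁ − β₁⁰)/SE = 3.5304 / 1.6340 = 2.161.
df = n − k − 1 = 98 − 4 − 1 = 93.
One-sided p ≈ 0.9834, which is ≥ 0.025, so fail to reject H₀.
The data do not give significant evidence that the true slope on years open is negative, holding the other predictors fixed.

t = 2.161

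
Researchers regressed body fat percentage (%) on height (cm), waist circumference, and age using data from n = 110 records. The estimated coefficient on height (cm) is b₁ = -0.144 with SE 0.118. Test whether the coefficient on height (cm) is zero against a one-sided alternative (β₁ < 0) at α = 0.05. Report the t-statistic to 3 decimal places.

t = -1.220

H₀: β₁ = 0 vs H₁: β₁ < 0.
t = (b₁ − β₁⁰)/SE = -0.144 / 0.118 = -1.220.
df = n − k − 1 = 110 − 3 − 1 = 106.
One-sided p ≈ 0.1125, which is ≥ 0.05, so fail to reject H₀.
The data do not give significant evidence that the true slope on height (cm) is negative, holding the other predictors fixed.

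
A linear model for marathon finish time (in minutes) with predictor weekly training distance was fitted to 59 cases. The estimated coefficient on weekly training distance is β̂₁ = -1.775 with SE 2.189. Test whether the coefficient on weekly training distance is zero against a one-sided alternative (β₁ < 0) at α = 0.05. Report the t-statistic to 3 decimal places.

H₀: β₁ = 0 vs H₁: β₁ < 0.
t = (β̂₁ − β₁⁰)/SE = -1.775 / 2.189 = -0.811.
df = n − 2 = 59 − 2 = 57.
One-sided p ≈ 0.2104, which is ≥ 0.05, so fail to reject H₀.
The data do not give significant evidence that the true slope on weekly training distance is negative.

t = -0.811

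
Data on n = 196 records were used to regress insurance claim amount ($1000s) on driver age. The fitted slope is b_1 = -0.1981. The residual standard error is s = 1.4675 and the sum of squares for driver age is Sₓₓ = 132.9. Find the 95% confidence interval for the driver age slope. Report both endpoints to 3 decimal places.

(-0.449, 0.053)

SE(b_1) = s/√Sₓₓ = 1.4675/√132.9 = 0.127296.
df = n − 2 = 194.
t* = t_{0.025, 194} = 1.972268.
Margin = t* × SE = 1.972268 × 0.127296 = 0.25106.
CI: -0.1981 ± 0.25106 → (-0.449, 0.053).
With 95% confidence, each one-unit increase in driver age is associated with a change of between -0.449 and 0.053 $1000s in insurance claim amount.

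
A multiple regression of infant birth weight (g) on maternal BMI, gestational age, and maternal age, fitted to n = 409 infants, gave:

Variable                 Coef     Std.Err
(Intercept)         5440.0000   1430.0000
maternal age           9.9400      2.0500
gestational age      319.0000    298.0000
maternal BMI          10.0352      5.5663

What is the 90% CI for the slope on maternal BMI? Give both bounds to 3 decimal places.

(0.858, 19.212)

Read off: b = 10.0352, SE = 5.5663 for maternal BMI.
df = n − k − 1 = 409 − 3 − 1 = 405.
t* = t_{0.05, 405} = 1.648625.
Margin = t* × SE = 1.648625 × 5.5663 = 9.17674.
CI: 10.0352 ± 9.17674 → (0.858, 19.212).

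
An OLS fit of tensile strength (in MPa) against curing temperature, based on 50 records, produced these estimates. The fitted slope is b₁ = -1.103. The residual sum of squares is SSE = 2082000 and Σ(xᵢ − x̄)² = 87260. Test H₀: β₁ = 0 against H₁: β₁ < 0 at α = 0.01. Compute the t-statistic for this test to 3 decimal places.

t = -1.564

MSE = SSE/(n − 2) = 2082000/48 = 43375.
SE(b₁) = √(MSE/Sₓₓ) = √(43375/87260) = 0.705037.
t = -1.103 / 0.705037 = -1.564.
df = n − 2 = 48.
One-sided p ≈ 0.0621, which is ≥ 0.01, so fail to reject H₀.
The data do not give significant evidence that the true slope on curing temperature is negative.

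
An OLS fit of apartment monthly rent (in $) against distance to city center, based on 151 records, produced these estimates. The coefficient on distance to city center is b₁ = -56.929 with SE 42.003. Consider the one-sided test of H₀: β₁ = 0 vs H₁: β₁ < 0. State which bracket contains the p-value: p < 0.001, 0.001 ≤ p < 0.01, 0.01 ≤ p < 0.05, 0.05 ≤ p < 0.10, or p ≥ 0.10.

t = -56.929 / 42.003 = -1.355.
df = n − 2 = 151 − 2 = 149.
One-sided p = P(T_{149} < t) ≈ 0.0887.
So 0.05 ≤ p < 0.10.

0.05 ≤ p < 0.10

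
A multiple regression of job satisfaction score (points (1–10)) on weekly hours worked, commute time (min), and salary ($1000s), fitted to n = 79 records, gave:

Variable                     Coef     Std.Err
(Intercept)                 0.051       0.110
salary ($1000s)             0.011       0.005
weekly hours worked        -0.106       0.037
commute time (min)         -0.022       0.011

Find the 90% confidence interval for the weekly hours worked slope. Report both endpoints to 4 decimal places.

Read off: b = -0.106, SE = 0.037 for weekly hours worked.
df = n − k − 1 = 79 − 3 − 1 = 75.
t* = t_{0.05, 75} = 1.665425.
Margin = t* × SE = 1.665425 × 0.037 = 0.061621.
CI: -0.106 ± 0.061621 → (-0.1676, -0.0444).

(-0.1676, -0.0444)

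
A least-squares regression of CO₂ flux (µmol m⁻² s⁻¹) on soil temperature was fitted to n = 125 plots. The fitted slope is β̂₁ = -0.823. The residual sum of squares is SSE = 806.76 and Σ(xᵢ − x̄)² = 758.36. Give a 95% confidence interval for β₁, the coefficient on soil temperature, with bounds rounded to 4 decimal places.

(-1.0071, -0.6389)

MSE = SSE/(n − 2) = 806.76/123 = 6.55902.
SE(β̂₁) = √(MSE/Sₓₓ) = √(6.55902/758.36) = 0.0929998.
df = n − 2 = 123.
t* = t_{0.025, 123} = 1.979439.
Margin = t* × SE = 1.979439 × 0.0929998 = 0.184087.
CI: -0.823 ± 0.184087 → (-1.0071, -0.6389).
With 95% confidence, each one-unit increase in soil temperature is associated with a change of between -1.0071 and -0.6389 µmol m⁻² s⁻¹ in CO₂ flux.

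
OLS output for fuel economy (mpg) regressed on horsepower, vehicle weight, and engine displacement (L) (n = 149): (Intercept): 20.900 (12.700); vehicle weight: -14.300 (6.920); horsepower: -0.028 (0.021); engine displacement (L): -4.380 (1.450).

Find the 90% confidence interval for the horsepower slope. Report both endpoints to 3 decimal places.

Read off: b = -0.028, SE = 0.021 for horsepower.
df = n − k − 1 = 149 − 3 − 1 = 145.
t* = t_{0.05, 145} = 1.65543.
Margin = t* × SE = 1.65543 × 0.021 = 0.03476.
CI: -0.028 ± 0.03476 → (-0.063, 0.007).

(-0.063, 0.007)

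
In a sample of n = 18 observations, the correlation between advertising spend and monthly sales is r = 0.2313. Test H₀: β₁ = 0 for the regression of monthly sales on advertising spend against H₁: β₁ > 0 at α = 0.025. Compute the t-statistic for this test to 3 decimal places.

t = 0.951

t = r·√(n − 2)/√(1 − r²) = 0.2313·√16/√0.9465 = 0.951.
df = n − 2 = 16.
One-sided p ≈ 0.1779, which is ≥ 0.025, so fail to reject H₀.
The data do not give significant evidence of a linear association between advertising spend and monthly sales.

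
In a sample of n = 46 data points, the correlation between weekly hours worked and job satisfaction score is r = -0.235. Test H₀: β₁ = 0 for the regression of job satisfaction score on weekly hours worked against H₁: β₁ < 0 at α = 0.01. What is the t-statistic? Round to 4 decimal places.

t = -1.6037

t = r·√(n − 2)/√(1 − r²) = -0.235·√44/√0.944775 = -1.6037.
df = n − 2 = 44.
One-sided p ≈ 0.0580, which is ≥ 0.01, so fail to reject H₀.
The data do not give significant evidence of a linear association between weekly hours worked and job satisfaction score.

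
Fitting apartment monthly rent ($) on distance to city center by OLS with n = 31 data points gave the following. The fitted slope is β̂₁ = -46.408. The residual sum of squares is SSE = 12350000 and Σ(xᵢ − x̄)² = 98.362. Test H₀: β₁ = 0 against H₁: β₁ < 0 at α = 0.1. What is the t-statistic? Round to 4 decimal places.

t = -0.7053

MSE = SSE/(n − 2) = 12350000/29 = 425862.
SE(β̂₁) = √(MSE/Sₓₓ) = √(425862/98.362) = 65.7992.
t = -46.408 / 65.7992 = -0.7053.
df = n − 2 = 29.
One-sided p ≈ 0.2431, which is ≥ 0.1, so fail to reject H₀.
The data do not give significant evidence that the true slope on distance to city center is negative.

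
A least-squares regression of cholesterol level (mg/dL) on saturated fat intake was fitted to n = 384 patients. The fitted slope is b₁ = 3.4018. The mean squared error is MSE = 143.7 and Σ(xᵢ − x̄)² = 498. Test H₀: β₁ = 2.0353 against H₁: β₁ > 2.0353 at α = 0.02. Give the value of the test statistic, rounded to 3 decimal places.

t = 2.544

SE(b₁) = √(MSE/Sₓₓ) = √(143.7/498) = 0.537172.
t = (3.4018 − 2.0353) / 0.537172 = 2.544.
df = n − 2 = 382.
One-sided p ≈ 0.0057, which is < 0.02, so reject H₀.
There is evidence that the true slope on saturated fat intake exceeds 2.0353 mg/dL per unit.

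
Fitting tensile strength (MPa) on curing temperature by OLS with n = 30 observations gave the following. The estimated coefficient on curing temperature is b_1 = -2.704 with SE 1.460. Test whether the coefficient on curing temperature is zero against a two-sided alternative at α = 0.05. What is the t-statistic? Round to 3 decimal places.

t = -1.852

H₀: β₁ = 0 vs H₁: β₁ ≠ 0.
t = (b_1 − β₁⁰)/SE = -2.704 / 1.460 = -1.852.
df = n − 2 = 30 − 2 = 28.
Two-sided p ≈ 0.0746, which is ≥ 0.05, so fail to reject H₀.
The data do not give significant evidence of an association between curing temperature and tensile strength.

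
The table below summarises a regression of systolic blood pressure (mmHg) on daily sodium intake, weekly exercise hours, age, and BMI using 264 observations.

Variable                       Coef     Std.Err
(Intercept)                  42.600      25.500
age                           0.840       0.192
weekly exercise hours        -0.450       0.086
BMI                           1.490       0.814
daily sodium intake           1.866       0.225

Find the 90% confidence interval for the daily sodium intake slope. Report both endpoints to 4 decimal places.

Read off: b = 1.866, SE = 0.225 for daily sodium intake.
df = n − k − 1 = 264 − 4 − 1 = 259.
t* = t_{0.05, 259} = 1.650758.
Margin = t* × SE = 1.650758 × 0.225 = 0.371421.
CI: 1.866 ± 0.371421 → (1.4946, 2.2374).

(1.4946, 2.2374)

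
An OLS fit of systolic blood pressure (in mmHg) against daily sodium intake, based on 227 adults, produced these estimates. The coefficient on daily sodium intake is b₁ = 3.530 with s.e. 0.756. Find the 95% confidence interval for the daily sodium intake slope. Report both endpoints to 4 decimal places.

df = n − 2 = 227 − 2 = 225.
t* = t_{0.025, 225} = 1.970563.
Margin = t* × SE = 1.970563 × 0.756 = 1.489746.
CI: 3.530 ± 1.489746 → (2.0403, 5.0197).
With 95% confidence, each one-unit increase in daily sodium intake is associated with a change of between 2.0403 and 5.0197 mmHg in systolic blood pressure.

(2.0403, 5.0197)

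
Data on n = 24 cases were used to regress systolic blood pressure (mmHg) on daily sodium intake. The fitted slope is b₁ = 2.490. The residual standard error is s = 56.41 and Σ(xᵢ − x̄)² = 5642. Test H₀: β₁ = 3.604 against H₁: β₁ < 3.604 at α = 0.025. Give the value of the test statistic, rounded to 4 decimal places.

SE(b₁) = s/√Sₓₓ = 56.41/√5642 = 0.750999.
t = (2.490 − 3.604) / 0.750999 = -1.4834.
df = n − 2 = 22.
One-sided p ≈ 0.0761, which is ≥ 0.025, so fail to reject H₀.
The data do not give significant evidence that the true slope on daily sodium intake is below 3.604 mmHg per unit.

t = -1.4834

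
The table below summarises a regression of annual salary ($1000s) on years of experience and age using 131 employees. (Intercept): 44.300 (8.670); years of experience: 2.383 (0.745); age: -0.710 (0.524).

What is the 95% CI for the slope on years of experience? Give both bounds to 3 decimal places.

Read off: b = 2.383, SE = 0.745 for years of experience.
df = n − k − 1 = 131 − 2 − 1 = 128.
t* = t_{0.025, 128} = 1.978671.
Margin = t* × SE = 1.978671 × 0.745 = 1.47411.
CI: 2.383 ± 1.47411 → (0.909, 3.857).

(0.909, 3.857)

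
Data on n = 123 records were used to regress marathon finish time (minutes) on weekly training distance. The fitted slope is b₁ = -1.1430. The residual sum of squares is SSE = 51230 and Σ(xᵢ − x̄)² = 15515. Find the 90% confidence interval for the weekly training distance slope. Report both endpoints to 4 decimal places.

(-1.4168, -0.8692)

MSE = SSE/(n − 2) = 51230/121 = 423.388.
SE(b₁) = √(MSE/Sₓₓ) = √(423.388/15515) = 0.165194.
df = n − 2 = 121.
t* = t_{0.05, 121} = 1.657544.
Margin = t* × SE = 1.657544 × 0.165194 = 0.273816.
CI: -1.1430 ± 0.273816 → (-1.4168, -0.8692).
With 90% confidence, each one-unit increase in weekly training distance is associated with a change of between -1.4168 and -0.8692 minutes in marathon finish time.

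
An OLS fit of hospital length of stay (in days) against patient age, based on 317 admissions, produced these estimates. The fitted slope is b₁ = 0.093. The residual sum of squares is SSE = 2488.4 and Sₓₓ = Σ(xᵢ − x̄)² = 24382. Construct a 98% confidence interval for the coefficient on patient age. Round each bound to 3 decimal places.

MSE = SSE/(n − 2) = 2488.4/315 = 7.89968.
SE(b₁) = √(MSE/Sₓₓ) = √(7.89968/24382) = 0.0179999.
df = n − 2 = 315.
t* = t_{0.01, 315} = 2.338244.
Margin = t* × SE = 2.338244 × 0.0179999 = 0.04209.
CI: 0.093 ± 0.04209 → (0.051, 0.135).
With 98% confidence, each one-unit increase in patient age is associated with a change of between 0.051 and 0.135 days in hospital length of stay.

(0.051, 0.135)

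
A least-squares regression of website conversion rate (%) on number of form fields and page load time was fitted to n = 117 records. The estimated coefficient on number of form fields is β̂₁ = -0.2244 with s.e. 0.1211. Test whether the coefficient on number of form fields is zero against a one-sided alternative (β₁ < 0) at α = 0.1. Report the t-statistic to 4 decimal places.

H₀: β₁ = 0 vs H₁: β₁ < 0.
t = (β̂₁ − β₁⁰)/SE = -0.2244 / 0.1211 = -1.8530.
df = n − k − 1 = 117 − 2 − 1 = 114.
One-sided p ≈ 0.0332, which is < 0.1, so reject H₀.
There is evidence that the true slope on number of form fields is negative, holding the other predictors fixed.

t = -1.8530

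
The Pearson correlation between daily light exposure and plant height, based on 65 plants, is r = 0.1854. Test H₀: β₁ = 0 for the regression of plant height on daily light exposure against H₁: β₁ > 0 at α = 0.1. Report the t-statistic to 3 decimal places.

t = 1.498

t = r·√(n − 2)/√(1 − r²) = 0.1854·√63/√0.965627 = 1.498.
df = n − 2 = 63.
One-sided p ≈ 0.0696, which is < 0.1, so reject H₀.
There is evidence of a linear association between daily light exposure and plant height.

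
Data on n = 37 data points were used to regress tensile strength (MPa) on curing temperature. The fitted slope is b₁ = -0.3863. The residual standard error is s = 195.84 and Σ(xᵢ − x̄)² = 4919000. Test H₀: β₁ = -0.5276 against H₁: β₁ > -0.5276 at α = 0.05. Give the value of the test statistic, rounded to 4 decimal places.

SE(b₁) = s/√Sₓₓ = 195.84/√4919000 = 0.0883005.
t = (-0.3863 − (-0.5276)) / 0.0883005 = 1.6002.
df = n − 2 = 35.
One-sided p ≈ 0.0593, which is ≥ 0.05, so fail to reject H₀.
The data do not give significant evidence that the true slope on curing temperature exceeds -0.5276 MPa per unit.

t = 1.6002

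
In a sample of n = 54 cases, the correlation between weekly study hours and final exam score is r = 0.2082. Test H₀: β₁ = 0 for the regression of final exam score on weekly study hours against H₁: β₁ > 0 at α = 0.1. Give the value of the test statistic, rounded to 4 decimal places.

t = r·√(n − 2)/√(1 − r²) = 0.2082·√52/√0.956653 = 1.5350.
df = n − 2 = 52.
One-sided p ≈ 0.0654, which is < 0.1, so reject H₀.
There is evidence of a linear association between weekly study hours and final exam score.

t = 1.5350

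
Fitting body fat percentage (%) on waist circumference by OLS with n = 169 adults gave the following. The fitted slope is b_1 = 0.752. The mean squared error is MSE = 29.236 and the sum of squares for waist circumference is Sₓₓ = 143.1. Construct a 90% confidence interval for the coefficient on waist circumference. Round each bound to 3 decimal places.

SE(b_1) = √(MSE/Sₓₓ) = √(29.236/143.1) = 0.452001.
df = n − 2 = 167.
t* = t_{0.05, 167} = 1.654029.
Margin = t* × SE = 1.654029 × 0.452001 = 0.74762.
CI: 0.752 ± 0.74762 → (0.004, 1.500).
With 90% confidence, each one-unit increase in waist circumference is associated with a change of between 0.004 and 1.500 % in body fat percentage.

(0.004, 1.500)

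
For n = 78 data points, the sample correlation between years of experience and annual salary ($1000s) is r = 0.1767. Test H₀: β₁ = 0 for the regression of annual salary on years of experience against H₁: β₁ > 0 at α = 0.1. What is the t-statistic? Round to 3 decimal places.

t = r·√(n − 2)/√(1 − r²) = 0.1767·√76/√0.968777 = 1.565.
df = n − 2 = 76.
One-sided p ≈ 0.0609, which is < 0.1, so reject H₀.
There is evidence of a linear association between years of experience and annual salary.

t = 1.565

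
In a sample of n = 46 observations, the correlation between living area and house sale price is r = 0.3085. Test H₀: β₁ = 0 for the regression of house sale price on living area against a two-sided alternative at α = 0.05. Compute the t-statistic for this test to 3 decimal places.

t = 2.151

t = r·√(n − 2)/√(1 − r²) = 0.3085·√44/√0.904828 = 2.151.
df = n − 2 = 44.
Two-sided p ≈ 0.0370, which is < 0.05, so reject H₀.
There is evidence of a linear association between living area and house sale price.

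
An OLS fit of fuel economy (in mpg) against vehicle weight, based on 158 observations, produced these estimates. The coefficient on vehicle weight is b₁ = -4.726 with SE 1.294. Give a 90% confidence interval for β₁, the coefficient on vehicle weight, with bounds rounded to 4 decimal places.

(-6.8672, -2.5848)

df = n − 2 = 158 − 2 = 156.
t* = t_{0.05, 156} = 1.65468.
Margin = t* × SE = 1.65468 × 1.294 = 2.141156.
CI: -4.726 ± 2.141156 → (-6.8672, -2.5848).
With 90% confidence, each one-unit increase in vehicle weight is associated with a change of between -6.8672 and -2.5848 mpg in fuel economy.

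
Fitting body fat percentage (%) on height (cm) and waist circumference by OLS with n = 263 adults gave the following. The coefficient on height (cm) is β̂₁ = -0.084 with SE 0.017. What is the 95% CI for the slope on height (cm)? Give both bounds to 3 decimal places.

df = n − k − 1 = 263 − 2 − 1 = 260.
t* = t_{0.025, 260} = 1.96913.
Margin = t* × SE = 1.96913 × 0.017 = 0.03348.
CI: -0.084 ± 0.03348 → (-0.117, -0.051).
With 95% confidence, each one-unit increase in height (cm) is associated with a change of between -0.117 and -0.051 % in body fat percentage, holding the other predictors fixed.

(-0.117, -0.051)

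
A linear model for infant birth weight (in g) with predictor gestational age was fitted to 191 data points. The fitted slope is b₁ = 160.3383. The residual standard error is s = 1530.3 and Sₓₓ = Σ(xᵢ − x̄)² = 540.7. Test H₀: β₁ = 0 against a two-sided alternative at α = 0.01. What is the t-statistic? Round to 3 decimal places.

t = 2.436

SE(b₁) = s/√Sₓₓ = 1530.3/√540.7 = 65.811.
t = 160.3383 / 65.811 = 2.436.
df = n − 2 = 189.
Two-sided p ≈ 0.0158, which is ≥ 0.01, so fail to reject H₀.
The data do not give significant evidence of an association between gestational age and infant birth weight.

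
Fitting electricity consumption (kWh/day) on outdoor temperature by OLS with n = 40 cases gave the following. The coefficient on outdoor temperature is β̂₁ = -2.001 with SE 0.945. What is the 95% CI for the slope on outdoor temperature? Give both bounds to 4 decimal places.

(-3.9141, -0.0879)

df = n − 2 = 40 − 2 = 38.
t* = t_{0.025, 38} = 2.024394.
Margin = t* × SE = 2.024394 × 0.945 = 1.913052.
CI: -2.001 ± 1.913052 → (-3.9141, -0.0879).
With 95% confidence, each one-unit increase in outdoor temperature is associated with a change of between -3.9141 and -0.0879 kWh/day in electricity consumption.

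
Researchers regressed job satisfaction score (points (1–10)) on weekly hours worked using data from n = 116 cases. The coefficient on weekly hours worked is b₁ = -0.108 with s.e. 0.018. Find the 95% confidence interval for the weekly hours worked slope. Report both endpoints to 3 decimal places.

(-0.144, -0.072)

df = n − 2 = 116 − 2 = 114.
t* = t_{0.025, 114} = 1.980992.
Margin = t* × SE = 1.980992 × 0.018 = 0.03566.
CI: -0.108 ± 0.03566 → (-0.144, -0.072).
With 95% confidence, each one-unit increase in weekly hours worked is associated with a change of between -0.144 and -0.072 points (1–10) in job satisfaction score.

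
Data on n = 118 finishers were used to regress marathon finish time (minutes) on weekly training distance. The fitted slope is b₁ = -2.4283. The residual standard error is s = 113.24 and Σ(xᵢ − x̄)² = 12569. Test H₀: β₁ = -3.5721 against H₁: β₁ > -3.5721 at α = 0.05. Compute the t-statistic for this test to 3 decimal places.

t = 1.132

SE(b₁) = s/√Sₓₓ = 113.24/√12569 = 1.01007.
t = (-2.4283 − (-3.5721)) / 1.01007 = 1.132.
df = n − 2 = 116.
One-sided p ≈ 0.1299, which is ≥ 0.05, so fail to reject H₀.
The data do not give significant evidence that the true slope on weekly training distance exceeds -3.5721 minutes per unit.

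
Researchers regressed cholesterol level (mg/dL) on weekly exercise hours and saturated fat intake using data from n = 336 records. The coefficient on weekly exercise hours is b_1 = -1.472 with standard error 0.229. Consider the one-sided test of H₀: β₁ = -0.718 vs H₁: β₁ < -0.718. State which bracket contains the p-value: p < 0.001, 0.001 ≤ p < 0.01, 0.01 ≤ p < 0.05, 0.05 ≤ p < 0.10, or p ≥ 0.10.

p < 0.001

t = (-1.472 − (-0.718)) / 0.229 = -3.293.
df = n − k − 1 = 336 − 2 − 1 = 333.
One-sided p = P(T_{333} < t) ≈ 0.0005.
So p < 0.001.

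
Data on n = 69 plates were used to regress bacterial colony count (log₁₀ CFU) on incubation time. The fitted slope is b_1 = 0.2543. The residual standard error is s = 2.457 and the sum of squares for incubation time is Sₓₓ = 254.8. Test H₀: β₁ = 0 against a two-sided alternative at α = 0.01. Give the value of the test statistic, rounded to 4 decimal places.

t = 1.6521

SE(b_1) = s/√Sₓₓ = 2.457/√254.8 = 0.153924.
t = 0.2543 / 0.153924 = 1.6521.
df = n − 2 = 67.
Two-sided p ≈ 0.1032, which is ≥ 0.01, so fail to reject H₀.
The data do not give significant evidence of an association between incubation time and bacterial colony count.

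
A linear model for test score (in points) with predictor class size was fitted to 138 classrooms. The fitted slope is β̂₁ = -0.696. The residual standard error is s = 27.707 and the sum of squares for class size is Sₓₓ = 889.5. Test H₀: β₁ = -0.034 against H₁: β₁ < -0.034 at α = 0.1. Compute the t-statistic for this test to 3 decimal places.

t = -0.713

SE(β̂₁) = s/√Sₓₓ = 27.707/√889.5 = 0.929002.
t = (-0.696 − (-0.034)) / 0.929002 = -0.713.
df = n − 2 = 136.
One-sided p ≈ 0.2387, which is ≥ 0.1, so fail to reject H₀.
The data do not give significant evidence that the true slope on class size is below -0.034 points per unit.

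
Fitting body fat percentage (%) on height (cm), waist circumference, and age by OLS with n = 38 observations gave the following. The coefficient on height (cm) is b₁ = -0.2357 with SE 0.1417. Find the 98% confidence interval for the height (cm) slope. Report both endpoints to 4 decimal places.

df = n − k − 1 = 38 − 3 − 1 = 34.
t* = t_{0.01, 34} = 2.44115.
Margin = t* × SE = 2.44115 × 0.1417 = 0.345911.
CI: -0.2357 ± 0.345911 → (-0.5816, 0.1102).
With 98% confidence, each one-unit increase in height (cm) is associated with a change of between -0.5816 and 0.1102 % in body fat percentage, holding the other predictors fixed.

(-0.5816, 0.1102)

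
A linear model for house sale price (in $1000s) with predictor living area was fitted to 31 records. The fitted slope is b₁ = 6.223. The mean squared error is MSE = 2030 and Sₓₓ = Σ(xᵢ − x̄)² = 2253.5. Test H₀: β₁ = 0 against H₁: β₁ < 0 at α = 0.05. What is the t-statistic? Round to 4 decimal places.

SE(b₁) = √(MSE/Sₓₓ) = √(2030/2253.5) = 0.949116.
t = 6.223 / 0.949116 = 6.5566.
df = n − 2 = 29.
One-sided p ≈ 1.0000, which is ≥ 0.05, so fail to reject H₀.
The data do not give significant evidence that the true slope on living area is negative.

t = 6.5566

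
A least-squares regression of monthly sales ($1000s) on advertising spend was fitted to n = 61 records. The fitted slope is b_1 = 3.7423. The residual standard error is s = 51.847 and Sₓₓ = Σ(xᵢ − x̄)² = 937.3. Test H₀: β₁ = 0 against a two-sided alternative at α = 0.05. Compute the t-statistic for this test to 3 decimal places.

t = 2.210

SE(b_1) = s/√Sₓₓ = 51.847/√937.3 = 1.6935.
t = 3.7423 / 1.6935 = 2.210.
df = n − 2 = 59.
Two-sided p ≈ 0.0310, which is < 0.05, so reject H₀.
There is evidence that advertising spend is associated with monthly sales.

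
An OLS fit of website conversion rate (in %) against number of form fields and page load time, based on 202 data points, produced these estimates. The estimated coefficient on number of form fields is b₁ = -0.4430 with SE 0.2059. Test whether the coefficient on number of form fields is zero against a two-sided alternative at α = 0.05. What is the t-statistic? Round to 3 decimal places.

t = -2.152

H₀: β₁ = 0 vs H₁: β₁ ≠ 0.
t = (b₁ − β₁⁰)/SE = -0.4430 / 0.2059 = -2.152.
df = n − k − 1 = 202 − 2 − 1 = 199.
Two-sided p ≈ 0.0326, which is < 0.05, so reject H₀.
There is evidence that number of form fields is associated with website conversion rate, holding the other predictors fixed.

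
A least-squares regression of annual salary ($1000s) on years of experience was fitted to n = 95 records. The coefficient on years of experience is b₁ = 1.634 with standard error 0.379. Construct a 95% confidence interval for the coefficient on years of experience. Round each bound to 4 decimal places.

(0.8814, 2.3866)

df = n − 2 = 95 − 2 = 93.
t* = t_{0.025, 93} = 1.985802.
Margin = t* × SE = 1.985802 × 0.379 = 0.752619.
CI: 1.634 ± 0.752619 → (0.8814, 2.3866).
With 95% confidence, each one-unit increase in years of experience is associated with a change of between 0.8814 and 2.3866 $1000s in annual salary.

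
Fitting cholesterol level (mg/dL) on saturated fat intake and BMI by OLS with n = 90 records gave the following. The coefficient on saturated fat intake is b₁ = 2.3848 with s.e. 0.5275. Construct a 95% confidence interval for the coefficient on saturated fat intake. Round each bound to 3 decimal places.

df = n − k − 1 = 90 − 2 − 1 = 87.
t* = t_{0.025, 87} = 1.987608.
Margin = t* × SE = 1.987608 × 0.5275 = 1.04846.
CI: 2.3848 ± 1.04846 → (1.336, 3.433).
With 95% confidence, each one-unit increase in saturated fat intake is associated with a change of between 1.336 and 3.433 mg/dL in cholesterol level, holding the other predictors fixed.

(1.336, 3.433)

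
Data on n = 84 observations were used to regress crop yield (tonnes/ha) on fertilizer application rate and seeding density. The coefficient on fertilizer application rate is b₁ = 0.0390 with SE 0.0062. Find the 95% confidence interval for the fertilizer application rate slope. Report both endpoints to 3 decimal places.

df = n − k − 1 = 84 − 2 − 1 = 81.
t* = t_{0.025, 81} = 1.989686.
Margin = t* × SE = 1.989686 × 0.0062 = 0.01234.
CI: 0.0390 ± 0.01234 → (0.027, 0.051).
With 95% confidence, each one-unit increase in fertilizer application rate is associated with a change of between 0.027 and 0.051 tonnes/ha in crop yield, holding the other predictors fixed.

(0.027, 0.051)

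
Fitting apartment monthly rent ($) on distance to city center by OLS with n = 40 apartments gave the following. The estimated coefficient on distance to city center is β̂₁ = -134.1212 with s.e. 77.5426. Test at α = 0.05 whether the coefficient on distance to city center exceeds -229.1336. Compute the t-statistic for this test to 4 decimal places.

t = 1.2253

H₀: β₁ = -229.1336 vs H₁: β₁ > -229.1336.
t = (β̂₁ − β₁⁰)/SE = (-134.1212 − (-229.1336)) / 77.5426 = 1.2253.
df = n − 2 = 40 − 2 = 38.
One-sided p ≈ 0.1140, which is ≥ 0.05, so fail to reject H₀.
The data do not give significant evidence that the true slope on distance to city center exceeds -229.1336 $ per unit.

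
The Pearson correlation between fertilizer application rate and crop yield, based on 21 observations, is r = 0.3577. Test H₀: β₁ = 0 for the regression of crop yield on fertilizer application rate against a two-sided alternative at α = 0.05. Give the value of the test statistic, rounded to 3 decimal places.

t = r·√(n − 2)/√(1 − r²) = 0.3577·√19/√0.872051 = 1.670.
df = n − 2 = 19.
Two-sided p ≈ 0.1114, which is ≥ 0.05, so fail to reject H₀.
The data do not give significant evidence of a linear association between fertilizer application rate and crop yield.

t = 1.670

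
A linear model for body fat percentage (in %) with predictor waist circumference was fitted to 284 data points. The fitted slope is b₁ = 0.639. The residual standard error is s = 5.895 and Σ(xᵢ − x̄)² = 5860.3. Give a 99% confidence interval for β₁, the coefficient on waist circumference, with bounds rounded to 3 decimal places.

SE(b₁) = s/√Sₓₓ = 5.895/√5860.3 = 0.0770059.
df = n − 2 = 282.
t* = t_{0.005, 282} = 2.593376.
Margin = t* × SE = 2.593376 × 0.0770059 = 0.19971.
CI: 0.639 ± 0.19971 → (0.439, 0.839).
With 99% confidence, each one-unit increase in waist circumference is associated with a change of between 0.439 and 0.839 % in body fat percentage.

(0.439, 0.839)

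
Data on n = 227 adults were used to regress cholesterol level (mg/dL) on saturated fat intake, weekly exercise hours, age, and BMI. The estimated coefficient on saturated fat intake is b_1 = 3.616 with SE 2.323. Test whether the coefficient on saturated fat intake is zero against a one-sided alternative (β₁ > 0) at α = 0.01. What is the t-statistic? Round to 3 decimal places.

H₀: β₁ = 0 vs H₁: β₁ > 0.
t = (b_1 − β₁⁰)/SE = 3.616 / 2.323 = 1.557.
df = n − k − 1 = 227 − 4 − 1 = 222.
One-sided p ≈ 0.0605, which is ≥ 0.01, so fail to reject H₀.
The data do not give significant evidence that the true slope on saturated fat intake is positive, holding the other predictors fixed.

t = 1.557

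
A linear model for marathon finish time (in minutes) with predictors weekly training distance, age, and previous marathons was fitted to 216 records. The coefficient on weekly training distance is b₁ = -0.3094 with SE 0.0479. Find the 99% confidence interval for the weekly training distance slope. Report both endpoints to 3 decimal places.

df = n − k − 1 = 216 − 3 − 1 = 212.
t* = t_{0.005, 212} = 2.599218.
Margin = t* × SE = 2.599218 × 0.0479 = 0.12450.
CI: -0.3094 ± 0.12450 → (-0.434, -0.185).
With 99% confidence, each one-unit increase in weekly training distance is associated with a change of between -0.434 and -0.185 minutes in marathon finish time, holding the other predictors fixed.

(-0.434, -0.185)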